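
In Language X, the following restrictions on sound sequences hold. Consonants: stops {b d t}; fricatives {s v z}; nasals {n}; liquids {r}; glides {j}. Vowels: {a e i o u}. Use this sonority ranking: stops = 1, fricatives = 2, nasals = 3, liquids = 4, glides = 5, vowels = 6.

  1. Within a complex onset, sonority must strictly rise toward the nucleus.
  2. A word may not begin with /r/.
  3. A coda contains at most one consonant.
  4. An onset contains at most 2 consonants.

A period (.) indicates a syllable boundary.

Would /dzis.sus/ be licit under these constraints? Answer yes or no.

yes

/dzis.sus/ — σ1 onset /dz/ (1→2 rises), coda /s/ ok; σ2 onset /s/, coda /s/ ok → licit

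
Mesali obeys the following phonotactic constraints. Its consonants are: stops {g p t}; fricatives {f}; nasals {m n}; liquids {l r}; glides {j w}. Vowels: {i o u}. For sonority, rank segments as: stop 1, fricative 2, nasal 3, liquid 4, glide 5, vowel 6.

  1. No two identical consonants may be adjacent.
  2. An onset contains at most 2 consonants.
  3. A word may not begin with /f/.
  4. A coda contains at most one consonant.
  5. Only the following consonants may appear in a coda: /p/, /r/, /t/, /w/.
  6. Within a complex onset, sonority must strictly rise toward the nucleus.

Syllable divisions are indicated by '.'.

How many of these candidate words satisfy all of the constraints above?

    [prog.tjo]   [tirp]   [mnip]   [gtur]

0

[prog.tjo] — violates constraint 5: syllable 1 coda contains /g/, which is not a licensed coda consonant → phonotactically illegal
[tirp] — violates constraint 4: syllable 1 coda /rp/ has 2 consonants (> 1) → phonotactically illegal
[mnip] — violates constraint 6: syllable 1 onset /mn/: /m/ (nasal, 3) → /n/ (nasal, 3) does not rise → phonotactically illegal
[gtur] — violates constraint 6: syllable 1 onset /gt/: /g/ (stop, 1) → /t/ (stop, 1) does not rise → phonotactically illegal
No form is phonotactically legal → 0.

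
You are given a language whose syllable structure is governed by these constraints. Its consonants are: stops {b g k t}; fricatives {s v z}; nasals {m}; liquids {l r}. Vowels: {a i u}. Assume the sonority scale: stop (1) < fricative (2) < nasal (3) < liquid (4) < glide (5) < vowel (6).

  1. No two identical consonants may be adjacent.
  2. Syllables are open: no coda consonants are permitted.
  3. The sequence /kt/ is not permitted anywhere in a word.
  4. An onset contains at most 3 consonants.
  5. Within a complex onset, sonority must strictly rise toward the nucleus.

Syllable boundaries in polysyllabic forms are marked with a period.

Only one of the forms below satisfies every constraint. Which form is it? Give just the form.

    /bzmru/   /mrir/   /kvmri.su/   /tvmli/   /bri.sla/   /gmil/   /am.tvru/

/bri.sla/

/bzmru/ — violates constraint 4: syllable 1 onset /bzmr/ has 4 consonants (> 3) → ill-formed
/mrir/ — violates constraint 2: syllable 1 coda /r/ has 1 consonant (> 0) → ill-formed
/kvmri.su/ — violates constraint 4: syllable 1 onset /kvmr/ has 4 consonants (> 3) → ill-formed
/tvmli/ — violates constraint 4: syllable 1 onset /tvml/ has 4 consonants (> 3) → ill-formed
/bri.sla/ — σ1 onset /br/ (1→4 rises), coda /∅/ ok; σ2 onset /sl/ (2→4 rises), coda /∅/ ok → well-formed
/gmil/ — violates constraint 2: syllable 1 coda /l/ has 1 consonant (> 0) → ill-formed
/am.tvru/ — violates constraint 2: syllable 1 coda /m/ has 1 consonant (> 0) → ill-formed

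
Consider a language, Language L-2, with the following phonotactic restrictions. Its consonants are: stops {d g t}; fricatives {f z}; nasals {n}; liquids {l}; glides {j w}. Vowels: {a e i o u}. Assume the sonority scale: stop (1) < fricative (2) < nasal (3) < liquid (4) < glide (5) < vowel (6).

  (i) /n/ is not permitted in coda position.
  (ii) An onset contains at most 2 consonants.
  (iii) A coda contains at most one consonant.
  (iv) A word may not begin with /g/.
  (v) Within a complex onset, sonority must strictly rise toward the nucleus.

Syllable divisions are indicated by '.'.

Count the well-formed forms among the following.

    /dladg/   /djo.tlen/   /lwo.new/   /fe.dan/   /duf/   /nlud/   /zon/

/dladg/ — violates constraint (iii): syllable 1 coda /dg/ has 2 consonants (> 1) → ill-formed
/djo.tlen/ — violates constraint (i): syllable 2 coda contains /n/ → ill-formed
/lwo.new/ — σ1 onset /lw/ (4→5 rises), coda /∅/ ok; σ2 onset /n/, coda /w/ ok → well-formed
/fe.dan/ — violates constraint (i): syllable 2 coda contains /n/ → ill-formed
/duf/ — σ1 onset /d/, coda /f/ ok → well-formed
/nlud/ — σ1 onset /nl/ (3→4 rises), coda /d/ ok → well-formed
/zon/ — violates constraint (i): syllable 1 coda contains /n/ → ill-formed
Well-formed: /lwo.new/, /duf/, /nlud/ → 3.

3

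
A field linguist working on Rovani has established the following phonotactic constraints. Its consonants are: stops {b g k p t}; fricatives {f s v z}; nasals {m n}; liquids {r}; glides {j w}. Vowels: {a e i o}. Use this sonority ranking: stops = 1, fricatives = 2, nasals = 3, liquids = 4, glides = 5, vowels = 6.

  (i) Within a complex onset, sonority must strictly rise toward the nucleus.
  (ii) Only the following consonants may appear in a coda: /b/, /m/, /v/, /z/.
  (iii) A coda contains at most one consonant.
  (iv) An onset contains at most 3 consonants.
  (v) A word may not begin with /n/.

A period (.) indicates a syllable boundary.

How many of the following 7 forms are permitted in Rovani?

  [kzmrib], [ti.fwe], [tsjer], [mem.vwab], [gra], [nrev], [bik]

[kzmrib] — violates constraint (iv): syllable 1 onset /kzmr/ has 4 consonants (> 3) → not permitted
[ti.fwe] — σ1 onset /t/, coda /∅/ ok; σ2 onset /fw/ (2→5 rises), coda /∅/ ok → permitted
[tsjer] — violates constraint (ii): syllable 1 coda contains /r/, which is not a licensed coda consonant → not permitted
[mem.vwab] — σ1 onset /m/, coda /m/ ok; σ2 onset /vw/ (2→5 rises), coda /b/ ok → permitted
[gra] — σ1 onset /gr/ (1→4 rises), coda /∅/ ok → permitted
[nrev] — violates constraint (v): word begins with /n/ → not permitted
[bik] — violates constraint (ii): syllable 1 coda contains /k/, which is not a licensed coda consonant → not permitted
Permitted: [ti.fwe], [mem.vwab], [gra] → 3.

3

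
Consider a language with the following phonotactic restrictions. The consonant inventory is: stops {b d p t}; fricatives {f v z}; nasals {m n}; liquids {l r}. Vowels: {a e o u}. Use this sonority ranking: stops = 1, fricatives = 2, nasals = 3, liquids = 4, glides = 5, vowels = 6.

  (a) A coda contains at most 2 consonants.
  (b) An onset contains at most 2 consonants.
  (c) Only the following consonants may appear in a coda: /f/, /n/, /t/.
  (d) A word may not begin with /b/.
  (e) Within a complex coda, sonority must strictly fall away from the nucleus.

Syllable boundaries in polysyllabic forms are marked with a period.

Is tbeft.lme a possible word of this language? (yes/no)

tbeft.lme — σ1 onset /tb/ (2C), coda /ft/ (2→1 falls) ok; σ2 onset /lm/ (2C), coda /∅/ ok → phonotactically legal

yes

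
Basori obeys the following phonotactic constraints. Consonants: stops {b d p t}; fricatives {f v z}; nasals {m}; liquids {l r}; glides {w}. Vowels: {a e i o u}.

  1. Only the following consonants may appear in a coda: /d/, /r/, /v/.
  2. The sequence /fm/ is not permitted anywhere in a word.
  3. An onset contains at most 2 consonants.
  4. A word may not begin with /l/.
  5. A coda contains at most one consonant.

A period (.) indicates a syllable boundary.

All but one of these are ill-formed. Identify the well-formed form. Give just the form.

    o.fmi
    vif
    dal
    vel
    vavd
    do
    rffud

do

o.fmi — violates constraint 2: contains banned sequence /fm/ → ill-formed
vif — violates constraint 1: syllable 1 coda contains /f/, which is not a licensed coda consonant → ill-formed
dal — violates constraint 1: syllable 1 coda contains /l/, which is not a licensed coda consonant → ill-formed
vel — violates constraint 1: syllable 1 coda contains /l/, which is not a licensed coda consonant → ill-formed
vavd — violates constraint 5: syllable 1 coda /vd/ has 2 consonants (> 1) → ill-formed
do — σ1 onset /d/, coda /∅/ ok → well-formed
rffud — violates constraint 3: syllable 1 onset /rff/ has 3 consonants (> 2) → ill-formed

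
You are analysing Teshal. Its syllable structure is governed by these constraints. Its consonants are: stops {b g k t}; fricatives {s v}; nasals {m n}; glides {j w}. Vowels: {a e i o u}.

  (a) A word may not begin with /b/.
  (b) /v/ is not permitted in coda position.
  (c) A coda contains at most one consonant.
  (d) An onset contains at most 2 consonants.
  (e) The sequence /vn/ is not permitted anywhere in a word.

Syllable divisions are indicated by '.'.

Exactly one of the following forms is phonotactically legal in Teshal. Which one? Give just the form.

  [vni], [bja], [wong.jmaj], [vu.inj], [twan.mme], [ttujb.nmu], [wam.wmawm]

[vni] — violates constraint (e): contains banned sequence /vn/ → phonotactically illegal
[bja] — violates constraint (a): word begins with /b/ → phonotactically illegal
[wong.jmaj] — violates constraint (c): syllable 1 coda /ng/ has 2 consonants (> 1) → phonotactically illegal
[vu.inj] — violates constraint (c): syllable 2 coda /nj/ has 2 consonants (> 1) → phonotactically illegal
[twan.mme] — σ1 onset /tw/ (2C), coda /n/ ok; σ2 onset /mm/ (2C), coda /∅/ ok → phonotactically legal
[ttujb.nmu] — violates constraint (c): syllable 1 coda /jb/ has 2 consonants (> 1) → phonotactically illegal
[wam.wmawm] — violates constraint (c): syllable 2 coda /wm/ has 2 consonants (> 1) → phonotactically illegal

[twan.mme]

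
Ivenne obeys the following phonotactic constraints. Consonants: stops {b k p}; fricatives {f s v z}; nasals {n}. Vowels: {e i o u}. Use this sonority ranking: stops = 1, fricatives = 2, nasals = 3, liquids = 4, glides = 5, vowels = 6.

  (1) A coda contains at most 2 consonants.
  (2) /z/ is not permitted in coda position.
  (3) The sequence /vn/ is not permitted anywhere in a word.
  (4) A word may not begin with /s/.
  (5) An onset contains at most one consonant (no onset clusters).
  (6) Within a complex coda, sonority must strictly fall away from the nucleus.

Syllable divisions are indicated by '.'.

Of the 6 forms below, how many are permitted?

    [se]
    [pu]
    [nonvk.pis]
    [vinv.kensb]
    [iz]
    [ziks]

[se] — violates constraint 4: word begins with /s/ → not permitted
[pu] — σ1 onset /p/, coda /∅/ ok → permitted
[nonvk.pis] — violates constraint 1: syllable 1 coda /nvk/ has 3 consonants (> 2) → not permitted
[vinv.kensb] — violates constraint 1: syllable 2 coda /nsb/ has 3 consonants (> 2) → not permitted
[iz] — violates constraint 2: syllable 1 coda contains /z/ → not permitted
[ziks] — violates constraint 6: syllable 1 coda /ks/: /k/ (stop, 1) → /s/ (fricative, 2) does not fall → not permitted
Permitted: [pu] → 1.

1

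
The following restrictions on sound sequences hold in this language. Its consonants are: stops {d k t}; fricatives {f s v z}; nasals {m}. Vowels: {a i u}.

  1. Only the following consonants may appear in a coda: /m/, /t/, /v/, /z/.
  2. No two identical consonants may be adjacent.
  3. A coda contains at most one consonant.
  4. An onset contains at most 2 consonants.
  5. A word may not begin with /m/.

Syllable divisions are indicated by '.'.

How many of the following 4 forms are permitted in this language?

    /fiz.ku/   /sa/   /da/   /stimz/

/fiz.ku/ — σ1 onset /f/, coda /z/ ok; σ2 onset /k/, coda /∅/ ok → permitted
/sa/ — σ1 onset /s/, coda /∅/ ok → permitted
/da/ — σ1 onset /d/, coda /∅/ ok → permitted
/stimz/ — violates constraint 3: syllable 1 coda /mz/ has 2 consonants (> 1) → not permitted
Permitted: /fiz.ku/, /sa/, /da/ → 3.

3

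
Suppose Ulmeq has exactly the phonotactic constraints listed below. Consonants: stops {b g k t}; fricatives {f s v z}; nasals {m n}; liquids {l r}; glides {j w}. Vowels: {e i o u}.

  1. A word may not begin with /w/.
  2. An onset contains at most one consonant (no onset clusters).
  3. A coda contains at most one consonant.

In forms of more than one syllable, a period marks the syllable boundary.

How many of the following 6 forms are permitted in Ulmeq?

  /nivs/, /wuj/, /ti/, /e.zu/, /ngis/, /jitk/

/nivs/ — violates constraint 3: syllable 1 coda /vs/ has 2 consonants (> 1) → not permitted
/wuj/ — violates constraint 1: word begins with /w/ → not permitted
/ti/ — σ1 onset /t/, coda /∅/ ok → permitted
/e.zu/ — σ1 onset /∅/, coda /∅/ ok; σ2 onset /z/, coda /∅/ ok → permitted
/ngis/ — violates constraint 2: syllable 1 onset /ng/ has 2 consonants (> 1) → not permitted
/jitk/ — violates constraint 3: syllable 1 coda /tk/ has 2 consonants (> 1) → not permitted
Permitted: /ti/, /e.zu/ → 2.

2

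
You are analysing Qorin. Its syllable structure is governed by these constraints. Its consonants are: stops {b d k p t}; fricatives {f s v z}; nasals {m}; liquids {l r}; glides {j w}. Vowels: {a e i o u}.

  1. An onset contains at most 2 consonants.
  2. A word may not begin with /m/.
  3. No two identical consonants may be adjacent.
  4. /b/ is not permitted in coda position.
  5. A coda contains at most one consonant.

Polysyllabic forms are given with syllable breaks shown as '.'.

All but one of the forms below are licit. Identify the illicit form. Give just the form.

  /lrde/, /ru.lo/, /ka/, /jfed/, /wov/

/lrde/

/lrde/ — violates constraint 1: syllable 1 onset /lrd/ has 3 consonants (> 2) → illicit
/ru.lo/ — σ1 onset /r/, coda /∅/ ok; σ2 onset /l/, coda /∅/ ok → licit
/ka/ — σ1 onset /k/, coda /∅/ ok → licit
/jfed/ — σ1 onset /jf/ (2C), coda /d/ ok → licit
/wov/ — σ1 onset /w/, coda /v/ ok → licit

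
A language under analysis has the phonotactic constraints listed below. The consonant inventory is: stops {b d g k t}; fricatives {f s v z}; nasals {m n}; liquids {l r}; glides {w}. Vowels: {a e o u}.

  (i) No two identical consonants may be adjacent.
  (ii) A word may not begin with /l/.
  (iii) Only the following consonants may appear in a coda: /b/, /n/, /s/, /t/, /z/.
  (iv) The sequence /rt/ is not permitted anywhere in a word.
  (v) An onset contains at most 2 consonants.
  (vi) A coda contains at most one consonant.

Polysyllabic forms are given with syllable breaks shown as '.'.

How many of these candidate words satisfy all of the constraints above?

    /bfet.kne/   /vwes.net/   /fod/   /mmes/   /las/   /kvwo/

/bfet.kne/ — σ1 onset /bf/ (2C), coda /t/ ok; σ2 onset /kn/ (2C), coda /∅/ ok → well-formed
/vwes.net/ — σ1 onset /vw/ (2C), coda /s/ ok; σ2 onset /n/, coda /t/ ok → well-formed
/fod/ — violates constraint (iii): syllable 1 coda contains /d/, which is not a licensed coda consonant → ill-formed
/mmes/ — violates constraint (i): adjacent identical consonants /mm/ → ill-formed
/las/ — violates constraint (ii): word begins with /l/ → ill-formed
/kvwo/ — violates constraint (v): syllable 1 onset /kvw/ has 3 consonants (> 2) → ill-formed
Well-formed: /bfet.kne/, /vwes.net/ → 2.

2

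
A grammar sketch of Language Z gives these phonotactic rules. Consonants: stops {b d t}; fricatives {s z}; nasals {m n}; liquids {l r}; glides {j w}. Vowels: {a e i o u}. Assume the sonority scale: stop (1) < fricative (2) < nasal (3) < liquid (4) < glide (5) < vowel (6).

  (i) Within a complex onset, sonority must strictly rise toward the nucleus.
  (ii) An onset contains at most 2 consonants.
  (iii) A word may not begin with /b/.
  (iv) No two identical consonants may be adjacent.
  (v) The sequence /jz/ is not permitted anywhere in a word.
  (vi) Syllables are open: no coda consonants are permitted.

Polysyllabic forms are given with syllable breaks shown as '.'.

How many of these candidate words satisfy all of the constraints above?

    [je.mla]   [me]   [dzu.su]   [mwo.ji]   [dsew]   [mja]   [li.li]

[je.mla] — σ1 onset /j/, coda /∅/ ok; σ2 onset /ml/ (3→4 rises), coda /∅/ ok → phonotactically legal
[me] — σ1 onset /m/, coda /∅/ ok → phonotactically legal
[dzu.su] — σ1 onset /dz/ (1→2 rises), coda /∅/ ok; σ2 onset /s/, coda /∅/ ok → phonotactically legal
[mwo.ji] — σ1 onset /mw/ (3→5 rises), coda /∅/ ok; σ2 onset /j/, coda /∅/ ok → phonotactically legal
[dsew] — violates constraint (vi): syllable 1 coda /w/ has 1 consonant (> 0) → phonotactically illegal
[mja] — σ1 onset /mj/ (3→5 rises), coda /∅/ ok → phonotactically legal
[li.li] — σ1 onset /l/, coda /∅/ ok; σ2 onset /l/, coda /∅/ ok → phonotactically legal
Phonotactically legal: [je.mla], [me], [dzu.su], [mwo.ji], [mja], [li.li] → 6.

6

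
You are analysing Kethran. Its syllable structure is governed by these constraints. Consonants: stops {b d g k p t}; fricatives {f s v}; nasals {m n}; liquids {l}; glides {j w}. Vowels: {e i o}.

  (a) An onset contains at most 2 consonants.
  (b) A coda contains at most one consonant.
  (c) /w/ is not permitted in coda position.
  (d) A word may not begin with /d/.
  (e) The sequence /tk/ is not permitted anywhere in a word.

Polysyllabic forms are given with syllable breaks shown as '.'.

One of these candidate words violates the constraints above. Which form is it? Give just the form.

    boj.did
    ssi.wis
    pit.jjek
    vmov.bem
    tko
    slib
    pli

tko

boj.did — σ1 onset /b/, coda /j/ ok; σ2 onset /d/, coda /d/ ok → well-formed
ssi.wis — σ1 onset /ss/ (2C), coda /∅/ ok; σ2 onset /w/, coda /s/ ok → well-formed
pit.jjek — σ1 onset /p/, coda /t/ ok; σ2 onset /jj/ (2C), coda /k/ ok → well-formed
vmov.bem — σ1 onset /vm/ (2C), coda /v/ ok; σ2 onset /b/, coda /m/ ok → well-formed
tko — violates constraint (e): contains banned sequence /tk/ → ill-formed
slib — σ1 onset /sl/ (2C), coda /b/ ok → well-formed
pli — σ1 onset /pl/ (2C), coda /∅/ ok → well-formed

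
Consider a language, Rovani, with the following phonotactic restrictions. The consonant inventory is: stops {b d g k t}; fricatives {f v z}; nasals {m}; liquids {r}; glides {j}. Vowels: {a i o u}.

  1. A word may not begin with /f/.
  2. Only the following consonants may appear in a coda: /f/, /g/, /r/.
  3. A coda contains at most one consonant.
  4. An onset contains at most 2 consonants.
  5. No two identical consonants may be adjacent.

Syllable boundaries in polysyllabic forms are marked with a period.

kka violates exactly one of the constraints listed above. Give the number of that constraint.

5

kka: adjacent identical consonants /kk/.
This is a violation of constraint 5: "No two identical consonants may be adjacent."
The remaining constraints (1, 2, 3, 4) are satisfied.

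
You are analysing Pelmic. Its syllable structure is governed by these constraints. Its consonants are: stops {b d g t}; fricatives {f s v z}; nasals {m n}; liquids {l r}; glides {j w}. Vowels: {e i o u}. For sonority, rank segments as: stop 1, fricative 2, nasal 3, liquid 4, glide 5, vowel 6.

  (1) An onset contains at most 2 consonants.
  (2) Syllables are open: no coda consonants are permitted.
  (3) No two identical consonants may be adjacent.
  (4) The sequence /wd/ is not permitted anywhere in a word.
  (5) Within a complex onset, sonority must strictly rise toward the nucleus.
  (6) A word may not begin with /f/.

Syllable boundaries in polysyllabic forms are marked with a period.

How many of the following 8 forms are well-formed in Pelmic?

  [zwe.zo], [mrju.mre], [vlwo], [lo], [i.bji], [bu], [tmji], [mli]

[zwe.zo] — σ1 onset /zw/ (2→5 rises), coda /∅/ ok; σ2 onset /z/, coda /∅/ ok → well-formed
[mrju.mre] — violates constraint 1: syllable 1 onset /mrj/ has 3 consonants (> 2) → ill-formed
[vlwo] — violates constraint 1: syllable 1 onset /vlw/ has 3 consonants (> 2) → ill-formed
[lo] — σ1 onset /l/, coda /∅/ ok → well-formed
[i.bji] — σ1 onset /∅/, coda /∅/ ok; σ2 onset /bj/ (1→5 rises), coda /∅/ ok → well-formed
[bu] — σ1 onset /b/, coda /∅/ ok → well-formed
[tmji] — violates constraint 1: syllable 1 onset /tmj/ has 3 consonants (> 2) → ill-formed
[mli] — σ1 onset /ml/ (3→4 rises), coda /∅/ ok → well-formed
Well-formed: [zwe.zo], [lo], [i.bji], [bu], [mli] → 5.

5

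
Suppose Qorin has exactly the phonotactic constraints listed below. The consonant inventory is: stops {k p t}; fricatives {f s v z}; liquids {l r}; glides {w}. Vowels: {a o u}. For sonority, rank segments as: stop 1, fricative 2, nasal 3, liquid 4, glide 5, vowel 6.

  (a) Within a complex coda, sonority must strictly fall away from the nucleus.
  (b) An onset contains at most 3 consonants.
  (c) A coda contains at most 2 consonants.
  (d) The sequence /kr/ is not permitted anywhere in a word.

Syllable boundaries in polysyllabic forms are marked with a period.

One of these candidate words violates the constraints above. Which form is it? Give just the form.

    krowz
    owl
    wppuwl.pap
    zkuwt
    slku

krowz — violates constraint (d): contains banned sequence /kr/ → ill-formed
owl — σ1 onset /∅/, coda /wl/ (5→4 falls) ok → well-formed
wppuwl.pap — σ1 onset /wpp/ (3C), coda /wl/ (5→4 falls) ok; σ2 onset /p/, coda /p/ ok → well-formed
zkuwt — σ1 onset /zk/ (2C), coda /wt/ (5→1 falls) ok → well-formed
slku — σ1 onset /slk/ (3C), coda /∅/ ok → well-formed

krowz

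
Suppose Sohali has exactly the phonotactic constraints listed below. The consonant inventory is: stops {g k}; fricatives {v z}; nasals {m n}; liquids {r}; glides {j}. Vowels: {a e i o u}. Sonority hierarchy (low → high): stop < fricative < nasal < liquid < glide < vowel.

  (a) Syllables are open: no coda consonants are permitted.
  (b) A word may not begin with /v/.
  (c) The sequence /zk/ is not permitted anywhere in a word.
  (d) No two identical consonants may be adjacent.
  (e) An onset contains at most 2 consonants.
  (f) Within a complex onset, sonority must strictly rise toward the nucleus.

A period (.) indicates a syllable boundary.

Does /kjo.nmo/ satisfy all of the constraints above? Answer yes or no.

no

/kjo.nmo/ — violates constraint (f): syllable 2 onset /nm/: /n/ (nasal, 3) → /m/ (nasal, 3) does not rise → illicit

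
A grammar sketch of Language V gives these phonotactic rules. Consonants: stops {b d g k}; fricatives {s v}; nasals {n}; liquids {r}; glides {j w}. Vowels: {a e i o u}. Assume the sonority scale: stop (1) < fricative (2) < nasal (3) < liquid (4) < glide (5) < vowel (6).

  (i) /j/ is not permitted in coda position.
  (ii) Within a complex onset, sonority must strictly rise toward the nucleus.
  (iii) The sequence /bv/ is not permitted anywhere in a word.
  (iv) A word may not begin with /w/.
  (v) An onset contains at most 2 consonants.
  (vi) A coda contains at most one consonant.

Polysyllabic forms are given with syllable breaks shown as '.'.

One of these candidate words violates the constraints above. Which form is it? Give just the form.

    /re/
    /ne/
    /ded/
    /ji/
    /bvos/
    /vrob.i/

/re/ — σ1 onset /r/, coda /∅/ ok → phonotactically legal
/ne/ — σ1 onset /n/, coda /∅/ ok → phonotactically legal
/ded/ — σ1 onset /d/, coda /d/ ok → phonotactically legal
/ji/ — σ1 onset /j/, coda /∅/ ok → phonotactically legal
/bvos/ — violates constraint (iii): contains banned sequence /bv/ → phonotactically illegal
/vrob.i/ — σ1 onset /vr/ (2→4 rises), coda /b/ ok; σ2 onset /∅/, coda /∅/ ok → phonotactically legal

/bvos/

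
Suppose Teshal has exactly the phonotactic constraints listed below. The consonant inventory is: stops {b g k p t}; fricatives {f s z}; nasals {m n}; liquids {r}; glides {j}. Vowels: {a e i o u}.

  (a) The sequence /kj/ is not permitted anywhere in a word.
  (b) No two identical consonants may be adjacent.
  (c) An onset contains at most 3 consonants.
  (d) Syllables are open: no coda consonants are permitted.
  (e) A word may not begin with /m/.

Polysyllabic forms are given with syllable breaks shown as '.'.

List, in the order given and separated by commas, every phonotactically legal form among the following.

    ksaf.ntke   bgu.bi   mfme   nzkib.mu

bgu.bi

ksaf.ntke — violates constraint (d): syllable 1 coda /f/ has 1 consonant (> 0) → phonotactically illegal
bgu.bi — σ1 onset /bg/ (2C), coda /∅/ ok; σ2 onset /b/, coda /∅/ ok → phonotactically legal
mfme — violates constraint (e): word begins with /m/ → phonotactically illegal
nzkib.mu — violates constraint (d): syllable 1 coda /b/ has 1 consonant (> 0) → phonotactically illegal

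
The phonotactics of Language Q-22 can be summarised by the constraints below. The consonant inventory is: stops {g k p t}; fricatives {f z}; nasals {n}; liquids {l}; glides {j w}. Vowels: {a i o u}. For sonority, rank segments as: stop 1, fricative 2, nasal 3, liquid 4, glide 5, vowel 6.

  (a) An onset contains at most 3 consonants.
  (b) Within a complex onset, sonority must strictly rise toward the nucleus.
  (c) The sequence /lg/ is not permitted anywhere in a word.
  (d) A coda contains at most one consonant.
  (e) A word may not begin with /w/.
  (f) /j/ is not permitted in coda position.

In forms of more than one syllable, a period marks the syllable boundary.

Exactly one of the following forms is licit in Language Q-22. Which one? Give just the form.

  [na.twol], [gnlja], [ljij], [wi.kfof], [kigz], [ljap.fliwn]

[na.twol]

[na.twol] — σ1 onset /n/, coda /∅/ ok; σ2 onset /tw/ (1→5 rises), coda /l/ ok → licit
[gnlja] — violates constraint (a): syllable 1 onset /gnlj/ has 4 consonants (> 3) → illicit
[ljij] — violates constraint (f): syllable 1 coda contains /j/ → illicit
[wi.kfof] — violates constraint (e): word begins with /w/ → illicit
[kigz] — violates constraint (d): syllable 1 coda /gz/ has 2 consonants (> 1) → illicit
[ljap.fliwn] — violates constraint (d): syllable 2 coda /wn/ has 2 consonants (> 1) → illicit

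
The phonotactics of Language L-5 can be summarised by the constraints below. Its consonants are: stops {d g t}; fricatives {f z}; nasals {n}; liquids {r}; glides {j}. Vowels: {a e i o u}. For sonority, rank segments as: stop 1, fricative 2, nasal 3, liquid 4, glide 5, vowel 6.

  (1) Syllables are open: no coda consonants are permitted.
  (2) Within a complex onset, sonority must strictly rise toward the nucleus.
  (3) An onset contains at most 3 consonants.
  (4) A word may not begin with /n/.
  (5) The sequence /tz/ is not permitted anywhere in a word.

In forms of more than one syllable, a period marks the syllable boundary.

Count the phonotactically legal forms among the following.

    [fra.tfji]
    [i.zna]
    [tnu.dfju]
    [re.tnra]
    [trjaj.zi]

4

[fra.tfji] — σ1 onset /fr/ (2→4 rises), coda /∅/ ok; σ2 onset /tfj/ (1→2→5 rises), coda /∅/ ok → phonotactically legal
[i.zna] — σ1 onset /∅/, coda /∅/ ok; σ2 onset /zn/ (2→3 rises), coda /∅/ ok → phonotactically legal
[tnu.dfju] — σ1 onset /tn/ (1→3 rises), coda /∅/ ok; σ2 onset /dfj/ (1→2→5 rises), coda /∅/ ok → phonotactically legal
[re.tnra] — σ1 onset /r/, coda /∅/ ok; σ2 onset /tnr/ (1→3→4 rises), coda /∅/ ok → phonotactically legal
[trjaj.zi] — violates constraint 1: syllable 1 coda /j/ has 1 consonant (> 0) → phonotactically illegal
Phonotactically legal: [fra.tfji], [i.zna], [tnu.dfju], [re.tnra] → 4.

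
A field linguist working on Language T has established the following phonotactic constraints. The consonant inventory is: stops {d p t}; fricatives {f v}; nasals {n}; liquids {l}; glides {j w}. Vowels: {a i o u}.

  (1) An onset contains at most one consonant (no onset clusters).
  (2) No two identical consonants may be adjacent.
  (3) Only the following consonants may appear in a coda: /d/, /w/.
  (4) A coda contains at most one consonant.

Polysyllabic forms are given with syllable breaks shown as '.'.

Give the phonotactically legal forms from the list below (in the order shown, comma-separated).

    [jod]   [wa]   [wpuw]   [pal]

[jod], [wa]

[jod] — σ1 onset /j/, coda /d/ ok → phonotactically legal
[wa] — σ1 onset /w/, coda /∅/ ok → phonotactically legal
[wpuw] — violates constraint 1: syllable 1 onset /wp/ has 2 consonants (> 1) → phonotactically illegal
[pal] — violates constraint 3: syllable 1 coda contains /l/, which is not a licensed coda consonant → phonotactically illegal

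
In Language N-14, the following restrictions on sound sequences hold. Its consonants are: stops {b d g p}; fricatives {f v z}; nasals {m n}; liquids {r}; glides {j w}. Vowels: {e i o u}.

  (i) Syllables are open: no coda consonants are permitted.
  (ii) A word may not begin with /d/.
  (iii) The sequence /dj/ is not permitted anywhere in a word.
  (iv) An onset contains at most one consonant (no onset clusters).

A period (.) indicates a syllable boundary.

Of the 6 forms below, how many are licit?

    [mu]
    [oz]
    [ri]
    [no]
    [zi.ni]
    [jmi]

4

[mu] — σ1 onset /m/, coda /∅/ ok → licit
[oz] — violates constraint (i): syllable 1 coda /z/ has 1 consonant (> 0) → illicit
[ri] — σ1 onset /r/, coda /∅/ ok → licit
[no] — σ1 onset /n/, coda /∅/ ok → licit
[zi.ni] — σ1 onset /z/, coda /∅/ ok; σ2 onset /n/, coda /∅/ ok → licit
[jmi] — violates constraint (iv): syllable 1 onset /jm/ has 2 consonants (> 1) → illicit
Licit: [mu], [ri], [no], [zi.ni] → 4.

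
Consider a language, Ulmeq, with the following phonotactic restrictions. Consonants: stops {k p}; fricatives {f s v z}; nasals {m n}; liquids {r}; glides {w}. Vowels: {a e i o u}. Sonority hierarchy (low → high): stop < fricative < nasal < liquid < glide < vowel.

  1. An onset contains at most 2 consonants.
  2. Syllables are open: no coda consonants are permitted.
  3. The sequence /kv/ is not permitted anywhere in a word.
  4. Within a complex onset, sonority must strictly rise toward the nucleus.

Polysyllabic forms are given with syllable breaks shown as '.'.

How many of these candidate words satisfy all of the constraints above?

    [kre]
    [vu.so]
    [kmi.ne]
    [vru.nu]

[kre] — σ1 onset /kr/ (1→4 rises), coda /∅/ ok → phonotactically legal
[vu.so] — σ1 onset /v/, coda /∅/ ok; σ2 onset /s/, coda /∅/ ok → phonotactically legal
[kmi.ne] — σ1 onset /km/ (1→3 rises), coda /∅/ ok; σ2 onset /n/, coda /∅/ ok → phonotactically legal
[vru.nu] — σ1 onset /vr/ (2→4 rises), coda /∅/ ok; σ2 onset /n/, coda /∅/ ok → phonotactically legal
Phonotactically legal: [kre], [vu.so], [kmi.ne], [vru.nu] → 4.

4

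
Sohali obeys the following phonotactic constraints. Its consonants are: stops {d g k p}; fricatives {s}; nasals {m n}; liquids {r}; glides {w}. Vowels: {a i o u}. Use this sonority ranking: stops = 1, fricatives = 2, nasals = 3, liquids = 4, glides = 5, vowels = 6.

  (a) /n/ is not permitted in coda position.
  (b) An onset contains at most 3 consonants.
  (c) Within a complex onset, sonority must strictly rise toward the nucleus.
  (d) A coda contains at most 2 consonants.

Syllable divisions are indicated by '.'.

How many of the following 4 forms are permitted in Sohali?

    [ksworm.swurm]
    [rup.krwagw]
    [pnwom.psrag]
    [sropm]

4

[ksworm.swurm] — σ1 onset /ksw/ (1→2→5 rises), coda /rm/ (2C) ok; σ2 onset /sw/ (2→5 rises), coda /rm/ (2C) ok → permitted
[rup.krwagw] — σ1 onset /r/, coda /p/ ok; σ2 onset /krw/ (1→4→5 rises), coda /gw/ (2C) ok → permitted
[pnwom.psrag] — σ1 onset /pnw/ (1→3→5 rises), coda /m/ ok; σ2 onset /psr/ (1→2→4 rises), coda /g/ ok → permitted
[sropm] — σ1 onset /sr/ (2→4 rises), coda /pm/ (2C) ok → permitted
Permitted: [ksworm.swurm], [rup.krwagw], [pnwom.psrag], [sropm] → 4.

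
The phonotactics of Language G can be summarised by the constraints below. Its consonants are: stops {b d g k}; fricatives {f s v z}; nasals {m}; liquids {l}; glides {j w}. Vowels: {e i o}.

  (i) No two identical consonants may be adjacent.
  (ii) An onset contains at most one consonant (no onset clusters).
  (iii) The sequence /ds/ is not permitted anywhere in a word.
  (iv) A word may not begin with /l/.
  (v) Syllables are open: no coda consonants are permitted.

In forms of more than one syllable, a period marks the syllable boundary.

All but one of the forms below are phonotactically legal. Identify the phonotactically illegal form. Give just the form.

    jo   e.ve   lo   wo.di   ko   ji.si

jo — σ1 onset /j/, coda /∅/ ok → phonotactically legal
e.ve — σ1 onset /∅/, coda /∅/ ok; σ2 onset /v/, coda /∅/ ok → phonotactically legal
lo — violates constraint (iv): word begins with /l/ → phonotactically illegal
wo.di — σ1 onset /w/, coda /∅/ ok; σ2 onset /d/, coda /∅/ ok → phonotactically legal
ko — σ1 onset /k/, coda /∅/ ok → phonotactically legal
ji.si — σ1 onset /j/, coda /∅/ ok; σ2 onset /s/, coda /∅/ ok → phonotactically legal

lo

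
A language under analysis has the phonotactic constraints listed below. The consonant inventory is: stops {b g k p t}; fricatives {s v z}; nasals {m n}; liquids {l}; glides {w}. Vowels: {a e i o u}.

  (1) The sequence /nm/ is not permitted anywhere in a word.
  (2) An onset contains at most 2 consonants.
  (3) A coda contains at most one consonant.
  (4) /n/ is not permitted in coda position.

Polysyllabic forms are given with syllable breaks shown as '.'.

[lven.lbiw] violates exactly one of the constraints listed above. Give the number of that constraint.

4

[lven.lbiw]: syllable 1 coda contains /n/.
This is a violation of constraint 4: "/n/ is not permitted in coda position."
The remaining constraints (1, 2, 3) are satisfied.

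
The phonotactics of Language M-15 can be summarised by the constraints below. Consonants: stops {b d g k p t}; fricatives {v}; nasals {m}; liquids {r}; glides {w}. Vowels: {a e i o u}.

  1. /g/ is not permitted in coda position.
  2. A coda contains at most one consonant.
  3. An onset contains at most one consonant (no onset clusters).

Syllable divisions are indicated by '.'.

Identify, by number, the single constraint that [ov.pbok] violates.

3

[ov.pbok]: syllable 2 onset /pb/ has 2 consonants (> 1).
This is a violation of constraint 3: "An onset contains at most one consonant (no onset clusters)."
The remaining constraints (1, 2) are satisfied.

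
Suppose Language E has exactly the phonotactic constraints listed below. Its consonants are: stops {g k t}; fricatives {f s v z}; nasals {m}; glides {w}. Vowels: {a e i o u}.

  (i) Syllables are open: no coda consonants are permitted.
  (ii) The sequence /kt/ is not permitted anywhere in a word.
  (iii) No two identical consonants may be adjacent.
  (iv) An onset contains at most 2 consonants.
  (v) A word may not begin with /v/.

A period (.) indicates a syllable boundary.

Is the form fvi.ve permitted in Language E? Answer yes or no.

fvi.ve — σ1 onset /fv/ (2C), coda /∅/ ok; σ2 onset /v/, coda /∅/ ok → permitted

yes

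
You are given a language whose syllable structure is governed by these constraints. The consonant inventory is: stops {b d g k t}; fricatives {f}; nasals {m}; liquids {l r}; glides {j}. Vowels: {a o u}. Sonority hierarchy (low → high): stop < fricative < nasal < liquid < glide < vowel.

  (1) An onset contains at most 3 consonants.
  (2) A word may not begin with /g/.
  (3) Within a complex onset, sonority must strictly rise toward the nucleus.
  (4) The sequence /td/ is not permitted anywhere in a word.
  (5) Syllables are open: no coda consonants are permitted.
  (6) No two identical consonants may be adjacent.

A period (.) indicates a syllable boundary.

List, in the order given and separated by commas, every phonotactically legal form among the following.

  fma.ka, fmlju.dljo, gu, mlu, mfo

fma.ka — σ1 onset /fm/ (2→3 rises), coda /∅/ ok; σ2 onset /k/, coda /∅/ ok → phonotactically legal
fmlju.dljo — violates constraint 1: syllable 1 onset /fmlj/ has 4 consonants (> 3) → phonotactically illegal
gu — violates constraint 2: word begins with /g/ → phonotactically illegal
mlu — σ1 onset /ml/ (3→4 rises), coda /∅/ ok → phonotactically legal
mfo — violates constraint 3: syllable 1 onset /mf/: /m/ (nasal, 3) → /f/ (fricative, 2) does not rise → phonotactically illegal

fma.ka, mlu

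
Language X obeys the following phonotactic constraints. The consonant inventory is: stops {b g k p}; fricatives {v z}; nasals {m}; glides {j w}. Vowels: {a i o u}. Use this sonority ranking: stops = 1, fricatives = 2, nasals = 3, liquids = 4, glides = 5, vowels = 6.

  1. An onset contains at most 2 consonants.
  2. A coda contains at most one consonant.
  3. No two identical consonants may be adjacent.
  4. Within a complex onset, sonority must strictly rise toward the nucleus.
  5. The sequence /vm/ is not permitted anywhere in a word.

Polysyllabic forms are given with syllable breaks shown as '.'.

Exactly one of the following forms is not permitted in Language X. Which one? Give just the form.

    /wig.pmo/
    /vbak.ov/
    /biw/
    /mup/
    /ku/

/wig.pmo/ — σ1 onset /w/, coda /g/ ok; σ2 onset /pm/ (1→3 rises), coda /∅/ ok → permitted
/vbak.ov/ — violates constraint 4: syllable 1 onset /vb/: /v/ (fricative, 2) → /b/ (stop, 1) does not rise → not permitted
/biw/ — σ1 onset /b/, coda /w/ ok → permitted
/mup/ — σ1 onset /m/, coda /p/ ok → permitted
/ku/ — σ1 onset /k/, coda /∅/ ok → permitted

/vbak.ov/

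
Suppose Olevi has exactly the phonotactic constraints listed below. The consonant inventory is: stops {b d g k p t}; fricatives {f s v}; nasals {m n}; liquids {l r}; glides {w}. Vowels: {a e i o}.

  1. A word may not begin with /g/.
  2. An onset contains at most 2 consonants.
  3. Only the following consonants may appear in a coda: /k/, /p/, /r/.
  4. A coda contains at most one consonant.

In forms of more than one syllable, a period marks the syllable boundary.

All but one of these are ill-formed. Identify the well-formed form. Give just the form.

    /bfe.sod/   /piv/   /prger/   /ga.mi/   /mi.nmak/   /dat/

/bfe.sod/ — violates constraint 3: syllable 2 coda contains /d/, which is not a licensed coda consonant → ill-formed
/piv/ — violates constraint 3: syllable 1 coda contains /v/, which is not a licensed coda consonant → ill-formed
/prger/ — violates constraint 2: syllable 1 onset /prg/ has 3 consonants (> 2) → ill-formed
/ga.mi/ — violates constraint 1: word begins with /g/ → ill-formed
/mi.nmak/ — σ1 onset /m/, coda /∅/ ok; σ2 onset /nm/ (2C), coda /k/ ok → well-formed
/dat/ — violates constraint 3: syllable 1 coda contains /t/, which is not a licensed coda consonant → ill-formed

/mi.nmak/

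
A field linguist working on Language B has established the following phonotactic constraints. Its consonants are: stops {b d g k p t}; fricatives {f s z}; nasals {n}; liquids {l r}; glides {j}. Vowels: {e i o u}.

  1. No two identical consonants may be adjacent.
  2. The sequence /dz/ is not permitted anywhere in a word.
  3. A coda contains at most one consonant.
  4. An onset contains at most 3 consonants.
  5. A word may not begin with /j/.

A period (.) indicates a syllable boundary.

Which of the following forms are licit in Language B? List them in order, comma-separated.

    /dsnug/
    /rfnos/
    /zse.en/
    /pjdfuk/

/dsnug/ — σ1 onset /dsn/ (3C), coda /g/ ok → licit
/rfnos/ — σ1 onset /rfn/ (3C), coda /s/ ok → licit
/zse.en/ — σ1 onset /zs/ (2C), coda /∅/ ok; σ2 onset /∅/, coda /n/ ok → licit
/pjdfuk/ — violates constraint 4: syllable 1 onset /pjdf/ has 4 consonants (> 3) → illicit

/dsnug/, /rfnos/, /zse.en/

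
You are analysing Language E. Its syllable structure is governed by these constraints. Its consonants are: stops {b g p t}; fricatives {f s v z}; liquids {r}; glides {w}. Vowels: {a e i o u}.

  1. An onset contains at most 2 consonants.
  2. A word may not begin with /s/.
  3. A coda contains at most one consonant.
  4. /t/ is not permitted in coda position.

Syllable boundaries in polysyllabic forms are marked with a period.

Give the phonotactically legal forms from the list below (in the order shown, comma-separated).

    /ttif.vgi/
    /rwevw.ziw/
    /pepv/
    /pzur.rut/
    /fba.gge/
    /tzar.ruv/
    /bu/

/ttif.vgi/ — σ1 onset /tt/ (2C), coda /f/ ok; σ2 onset /vg/ (2C), coda /∅/ ok → phonotactically legal
/rwevw.ziw/ — violates constraint 3: syllable 1 coda /vw/ has 2 consonants (> 1) → phonotactically illegal
/pepv/ — violates constraint 3: syllable 1 coda /pv/ has 2 consonants (> 1) → phonotactically illegal
/pzur.rut/ — violates constraint 4: syllable 2 coda contains /t/ → phonotactically illegal
/fba.gge/ — σ1 onset /fb/ (2C), coda /∅/ ok; σ2 onset /gg/ (2C), coda /∅/ ok → phonotactically legal
/tzar.ruv/ — σ1 onset /tz/ (2C), coda /r/ ok; σ2 onset /r/, coda /v/ ok → phonotactically legal
/bu/ — σ1 onset /b/, coda /∅/ ok → phonotactically legal

/ttif.vgi/, /fba.gge/, /tzar.ruv/, /bu/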